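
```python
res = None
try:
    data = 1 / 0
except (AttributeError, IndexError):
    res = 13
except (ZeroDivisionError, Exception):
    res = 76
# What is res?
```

Step-by-step execution trace:
1. `data = 1 / 0` raises ZeroDivisionError.
2. `except (AttributeError, IndexError)` does not match ZeroDivisionError; skipped.
3. `except (ZeroDivisionError, Exception)` matches (ZeroDivisionError is in the tuple) → res = 76.
Result: 76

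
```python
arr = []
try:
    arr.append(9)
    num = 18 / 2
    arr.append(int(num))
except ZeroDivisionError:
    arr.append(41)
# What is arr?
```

Step-by-step execution trace:
1. try: `arr.append(9)` → arr = [9].
2. `num = 18 / 2` → num = 9.0. No exception raised.
3. `arr.append(int(num))` → arr = [9, 9].
4. `except ZeroDivisionError` is skipped (no exception was raised).
Result: [9, 9]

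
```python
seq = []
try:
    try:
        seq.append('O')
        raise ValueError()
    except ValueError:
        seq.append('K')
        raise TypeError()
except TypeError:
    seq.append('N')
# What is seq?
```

Step-by-step execution trace:
1. Inner try: `seq.append('O')` → seq = ['O'].
2. `raise ValueError()` raises ValueError.
3. Inner `except ValueError` matches → `seq.append('K')` → seq = ['O', 'K'].
4. `raise TypeError()` raises TypeError; propagates to outer try.
5. Outer `except TypeError` matches → `seq.append('N')` → seq = ['O', 'K', 'N'].
Result: ['O', 'K', 'N']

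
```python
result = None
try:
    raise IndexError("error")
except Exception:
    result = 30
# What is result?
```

Step-by-step execution trace:
1. `raise IndexError(...)` raises IndexError.
2. `except Exception` matches (IndexError is a subclass of Exception) → result = 30.
Result: 30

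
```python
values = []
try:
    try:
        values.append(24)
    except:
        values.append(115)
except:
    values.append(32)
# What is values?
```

Step-by-step execution trace:
1. Inner try: `values.append(24)` → values = [24]. No exception raised.
2. Inner `except` is skipped.
3. Inner try completes normally; outer `except` is skipped.
Result: [24]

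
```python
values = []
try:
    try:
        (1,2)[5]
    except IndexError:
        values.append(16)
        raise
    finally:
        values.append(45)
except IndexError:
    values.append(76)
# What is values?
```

Step-by-step execution trace:
1. Inner try: `(1,2)[5]` raises IndexError.
2. Inner `except IndexError` matches → `values.append(16)` → values = [16].
3. bare `raise` re-raises IndexError.
4. Inner `finally` runs during unwinding: `values.append(45)` → values = [16, 45].
5. Outer `except IndexError` matches → `values.append(76)` → values = [16, 45, 76].
Result: [16, 45, 76]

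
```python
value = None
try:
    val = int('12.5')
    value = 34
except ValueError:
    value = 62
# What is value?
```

Step-by-step execution trace:
1. `val = int('12.5')` raises ValueError.
2. `value = 34` is not reached.
3. `except ValueError` matches → value = 62.
Result: 62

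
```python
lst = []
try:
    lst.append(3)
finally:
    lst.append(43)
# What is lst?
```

Step-by-step execution trace:
1. try: `lst.append(3)` → lst = [3].
2. The try body completes without raising.
3. finally always runs: `lst.append(43)` → lst = [3, 43].
Result: [3, 43]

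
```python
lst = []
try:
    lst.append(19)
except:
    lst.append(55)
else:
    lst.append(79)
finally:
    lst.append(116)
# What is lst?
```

Step-by-step execution trace:
1. try: `lst.append(19)` → lst = [19]. No exception raised.
2. `except` is skipped.
3. `else` runs: `lst.append(79)` → lst = [19, 79].
4. `finally` always runs: `lst.append(116)` → lst = [19, 79, 116].
Result: [19, 79, 116]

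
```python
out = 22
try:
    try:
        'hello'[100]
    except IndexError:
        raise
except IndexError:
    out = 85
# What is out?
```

Step-by-step execution trace:
1. Inner try: `'hello'[100]` raises IndexError.
2. Inner `except IndexError` matches; bare `raise` re-raises the same IndexError.
3. Outer `except IndexError` matches → out = 85.
Result: 85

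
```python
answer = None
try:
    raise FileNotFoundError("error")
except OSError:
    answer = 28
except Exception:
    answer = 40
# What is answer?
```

Step-by-step execution trace:
1. `raise FileNotFoundError(...)` raises FileNotFoundError.
2. `except OSError` matches (FileNotFoundError is a subclass of OSError) → answer = 28.
3. `except Exception` is not reached.
Result: 28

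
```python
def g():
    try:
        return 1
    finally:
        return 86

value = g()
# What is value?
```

Step-by-step execution trace:
1. `g()` enters try: `return 1` sets pending return value 1.
2. Before returning, `finally: return 86` runs and overrides the pending return.
3. g() returns 86 → value = 86.
Result: 86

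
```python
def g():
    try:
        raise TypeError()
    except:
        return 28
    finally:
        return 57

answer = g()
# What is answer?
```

Step-by-step execution trace:
1. `g()` enters try: `raise TypeError()` raises TypeError.
2. bare `except` matches → `return 28` sets pending return value 28.
3. Before returning, `finally: return 57` runs and overrides the pending return.
4. g() returns 57 → answer = 57.
Result: 57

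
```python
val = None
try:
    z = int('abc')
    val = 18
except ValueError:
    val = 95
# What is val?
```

Step-by-step execution trace:
1. `z = int('abc')` raises ValueError.
2. `val = 18` is not reached.
3. `except ValueError` matches → val = 95.
Result: 95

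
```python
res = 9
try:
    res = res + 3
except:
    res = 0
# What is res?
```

Step-by-step execution trace:
1. res starts at 9.
2. try: `res = res + 3` → res = 12. No exception raised.
3. `except` is skipped.
Result: 12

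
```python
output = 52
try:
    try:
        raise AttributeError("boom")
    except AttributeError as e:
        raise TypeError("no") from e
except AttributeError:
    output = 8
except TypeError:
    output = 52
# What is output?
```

Step-by-step execution trace:
1. Inner try raises AttributeError; inner `except AttributeError as e` catches it.
2. `raise TypeError(...) from e` raises TypeError (AttributeError is attached as __cause__, but only TypeError is active).
3. Outer `except AttributeError` does not match TypeError; skipped.
4. Outer `except TypeError` matches → output = 52.
Result: 52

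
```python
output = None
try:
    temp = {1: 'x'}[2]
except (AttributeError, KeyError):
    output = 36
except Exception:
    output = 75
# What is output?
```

Step-by-step execution trace:
1. `temp = {1: 'x'}[2]` raises KeyError.
2. `except (AttributeError, KeyError)` matches (KeyError is in the tuple) → output = 36.
3. `except Exception` is not reached.
Result: 36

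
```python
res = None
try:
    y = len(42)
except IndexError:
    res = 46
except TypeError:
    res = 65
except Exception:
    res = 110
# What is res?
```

Step-by-step execution trace:
1. `y = len(42)` raises TypeError.
2. `except IndexError` does not match TypeError; skipped.
3. `except TypeError` matches → res = 65.
4. Remaining except clauses are skipped.
Result: 65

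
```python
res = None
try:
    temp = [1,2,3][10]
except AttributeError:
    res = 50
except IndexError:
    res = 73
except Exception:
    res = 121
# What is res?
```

Step-by-step execution trace:
1. `temp = [1,2,3][10]` raises IndexError.
2. `except AttributeError` does not match IndexError; skipped.
3. `except IndexError` matches → res = 73.
4. Remaining except clauses are skipped.
Result: 73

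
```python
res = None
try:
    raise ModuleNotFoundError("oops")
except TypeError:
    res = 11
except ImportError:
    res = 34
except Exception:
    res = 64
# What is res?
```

Step-by-step execution trace:
1. `raise ModuleNotFoundError(...)` raises ModuleNotFoundError.
2. `except TypeError` does not match (ModuleNotFoundError is not a subclass of TypeError); skipped.
3. `except ImportError` matches (ModuleNotFoundError is a subclass of ImportError) → res = 34.
4. `except Exception` is not reached.
Result: 34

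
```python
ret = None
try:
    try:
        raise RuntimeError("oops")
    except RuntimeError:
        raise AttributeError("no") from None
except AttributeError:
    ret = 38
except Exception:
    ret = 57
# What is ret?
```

Step-by-step execution trace:
1. Inner try raises RuntimeError; inner `except RuntimeError` catches it.
2. `raise AttributeError(...) from None` raises AttributeError (from None suppresses __context__, but the active exception is still AttributeError).
3. Outer `except AttributeError` matches → ret = 38.
4. `except Exception` is not reached.
Result: 38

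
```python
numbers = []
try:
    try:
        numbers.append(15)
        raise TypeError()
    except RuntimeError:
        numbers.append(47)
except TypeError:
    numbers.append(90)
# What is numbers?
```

Step-by-step execution trace:
1. Inner try: `numbers.append(15)` → numbers = [15].
2. `raise TypeError()` raises TypeError.
3. Inner `except RuntimeError` does not match TypeError; exception propagates to outer try.
4. Outer `except TypeError` matches → `numbers.append(90)` → numbers = [15, 90].
Result: [15, 90]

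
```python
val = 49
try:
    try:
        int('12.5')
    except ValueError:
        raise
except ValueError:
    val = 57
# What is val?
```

Step-by-step execution trace:
1. Inner try: `int('12.5')` raises ValueError.
2. Inner `except ValueError` matches; bare `raise` re-raises the same ValueError.
3. Outer `except ValueError` matches → val = 57.
Result: 57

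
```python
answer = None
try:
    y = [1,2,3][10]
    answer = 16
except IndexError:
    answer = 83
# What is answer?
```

Step-by-step execution trace:
1. `y = [1,2,3][10]` raises IndexError.
2. `answer = 16` is not reached.
3. `except IndexError` matches → answer = 83.
Result: 83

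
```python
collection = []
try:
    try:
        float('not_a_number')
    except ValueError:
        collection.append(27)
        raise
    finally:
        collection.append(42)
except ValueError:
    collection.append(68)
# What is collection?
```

Step-by-step execution trace:
1. Inner try: `float('not_a_number')` raises ValueError.
2. Inner `except ValueError` matches → `collection.append(27)` → collection = [27].
3. bare `raise` re-raises ValueError.
4. Inner `finally` runs during unwinding: `collection.append(42)` → collection = [27, 42].
5. Outer `except ValueError` matches → `collection.append(68)` → collection = [27, 42, 68].
Result: [27, 42, 68]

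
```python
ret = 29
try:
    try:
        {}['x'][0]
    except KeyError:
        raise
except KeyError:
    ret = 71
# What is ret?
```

Step-by-step execution trace:
1. Inner try: `{}['x'][0]` raises KeyError.
2. Inner `except KeyError` matches; bare `raise` re-raises the same KeyError.
3. Outer `except KeyError` matches → ret = 71.
Result: 71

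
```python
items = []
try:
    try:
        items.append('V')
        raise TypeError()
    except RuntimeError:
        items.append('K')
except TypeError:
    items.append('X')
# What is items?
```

Step-by-step execution trace:
1. Inner try: `items.append('V')` → items = ['V'].
2. `raise TypeError()` raises TypeError.
3. Inner `except RuntimeError` does not match TypeError; exception propagates to outer try.
4. Outer `except TypeError` matches → `items.append('X')` → items = ['V', 'X'].
Result: ['V', 'X']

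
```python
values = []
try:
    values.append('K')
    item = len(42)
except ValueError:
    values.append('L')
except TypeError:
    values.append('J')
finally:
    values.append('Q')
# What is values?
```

Step-by-step execution trace:
1. try: `values.append('K')` → values = ['K'].
2. `item = len(42)` raises TypeError.
3. `except ValueError` does not match TypeError; skipped.
4. `except TypeError` matches → `values.append('J')` → values = ['K', 'J'].
5. finally always runs: `values.append('Q')` → values = ['K', 'J', 'Q'].
Result: ['K', 'J', 'Q']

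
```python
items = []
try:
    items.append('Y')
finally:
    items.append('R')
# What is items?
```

Step-by-step execution trace:
1. try: `items.append('Y')` → items = ['Y'].
2. The try body completes without raising.
3. finally always runs: `items.append('R')` → items = ['Y', 'R'].
Result: ['Y', 'R']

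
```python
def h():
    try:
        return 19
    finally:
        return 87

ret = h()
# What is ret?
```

Step-by-step execution trace:
1. `h()` enters try: `return 19` sets pending return value 19.
2. Before returning, `finally: return 87` runs and overrides the pending return.
3. h() returns 87 → ret = 87.
Result: 87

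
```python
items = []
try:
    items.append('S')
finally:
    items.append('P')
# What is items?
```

Step-by-step execution trace:
1. try: `items.append('S')` → items = ['S'].
2. The try body completes without raising.
3. finally always runs: `items.append('P')` → items = ['S', 'P'].
Result: ['S', 'P']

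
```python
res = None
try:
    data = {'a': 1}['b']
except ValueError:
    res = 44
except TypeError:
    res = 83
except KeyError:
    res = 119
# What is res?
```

Step-by-step execution trace:
1. `data = {'a': 1}['b']` raises KeyError.
2. `except ValueError` does not match KeyError; skipped.
3. `except TypeError` does not match KeyError; skipped.
4. `except KeyError` matches → res = 119.
Result: 119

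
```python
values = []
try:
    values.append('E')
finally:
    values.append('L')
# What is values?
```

Step-by-step execution trace:
1. try: `values.append('E')` → values = ['E'].
2. The try body completes without raising.
3. finally always runs: `values.append('L')` → values = ['E', 'L'].
Result: ['E', 'L']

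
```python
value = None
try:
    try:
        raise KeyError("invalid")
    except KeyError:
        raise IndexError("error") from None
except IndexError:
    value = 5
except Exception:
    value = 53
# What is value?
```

Step-by-step execution trace:
1. Inner try raises KeyError; inner `except KeyError` catches it.
2. `raise IndexError(...) from None` raises IndexError (from None suppresses __context__, but the active exception is still IndexError).
3. Outer `except IndexError` matches → value = 5.
4. `except Exception` is not reached.
Result: 5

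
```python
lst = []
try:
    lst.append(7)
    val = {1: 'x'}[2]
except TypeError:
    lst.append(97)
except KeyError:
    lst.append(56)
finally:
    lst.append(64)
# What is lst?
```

Step-by-step execution trace:
1. try: `lst.append(7)` → lst = [7].
2. `val = {1: 'x'}[2]` raises KeyError.
3. `except TypeError` does not match KeyError; skipped.
4. `except KeyError` matches → `lst.append(56)` → lst = [7, 56].
5. finally always runs: `lst.append(64)` → lst = [7, 56, 64].
Result: [7, 56, 64]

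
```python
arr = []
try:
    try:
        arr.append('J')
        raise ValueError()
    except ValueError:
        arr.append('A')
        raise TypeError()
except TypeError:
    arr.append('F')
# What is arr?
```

Step-by-step execution trace:
1. Inner try: `arr.append('J')` → arr = ['J'].
2. `raise ValueError()` raises ValueError.
3. Inner `except ValueError` matches → `arr.append('A')` → arr = ['J', 'A'].
4. `raise TypeError()` raises TypeError; propagates to outer try.
5. Outer `except TypeError` matches → `arr.append('F')` → arr = ['J', 'A', 'F'].
Result: ['J', 'A', 'F']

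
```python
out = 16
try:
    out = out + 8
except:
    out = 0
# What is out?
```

Step-by-step execution trace:
1. out starts at 16.
2. try: `out = out + 8` → out = 24. No exception raised.
3. `except` is skipped.
Result: 24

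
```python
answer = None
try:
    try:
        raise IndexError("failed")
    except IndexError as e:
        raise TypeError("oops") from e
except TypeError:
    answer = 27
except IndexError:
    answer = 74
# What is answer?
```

Step-by-step execution trace:
1. Inner try raises IndexError; inner `except IndexError as e` catches it.
2. `raise TypeError(...) from e` raises TypeError (IndexError is attached as __cause__, but only TypeError is active).
3. Outer `except TypeError` matches → answer = 27.
4. `except IndexError` is not reached.
Result: 27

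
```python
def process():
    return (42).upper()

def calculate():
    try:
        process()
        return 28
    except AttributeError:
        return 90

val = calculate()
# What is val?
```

Step-by-step execution trace:
1. `calculate()` calls `process()`.
2. `process()` evaluates `(42).upper()`, which raises AttributeError; it propagates to the caller.
3. `return 28` is not reached.
4. `except AttributeError` in calculate matches → returns 90.
5. val = 90.
Result: 90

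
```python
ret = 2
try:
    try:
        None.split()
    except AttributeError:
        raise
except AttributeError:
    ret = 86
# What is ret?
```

Step-by-step execution trace:
1. Inner try: `None.split()` raises AttributeError.
2. Inner `except AttributeError` matches; bare `raise` re-raises the same AttributeError.
3. Outer `except AttributeError` matches → ret = 86.
Result: 86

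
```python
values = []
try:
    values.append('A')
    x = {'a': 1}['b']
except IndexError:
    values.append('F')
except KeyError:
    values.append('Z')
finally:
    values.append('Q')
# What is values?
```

Step-by-step execution trace:
1. try: `values.append('A')` → values = ['A'].
2. `x = {'a': 1}['b']` raises KeyError.
3. `except IndexError` does not match KeyError; skipped.
4. `except KeyError` matches → `values.append('Z')` → values = ['A', 'Z'].
5. finally always runs: `values.append('Q')` → values = ['A', 'Z', 'Q'].
Result: ['A', 'Z', 'Q']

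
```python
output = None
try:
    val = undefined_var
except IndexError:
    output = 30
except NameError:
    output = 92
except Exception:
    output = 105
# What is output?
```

Step-by-step execution trace:
1. `val = undefined_var` raises NameError.
2. `except IndexError` does not match NameError; skipped.
3. `except NameError` matches → output = 92.
4. Remaining except clauses are skipped.
Result: 92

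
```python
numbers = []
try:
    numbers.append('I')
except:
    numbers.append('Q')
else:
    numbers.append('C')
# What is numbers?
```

Step-by-step execution trace:
1. try: `numbers.append('I')` → numbers = ['I']. No exception raised.
2. `except` is skipped.
3. `else` runs (try completed without exception): `numbers.append('C')` → numbers = ['I', 'C'].
Result: ['I', 'C']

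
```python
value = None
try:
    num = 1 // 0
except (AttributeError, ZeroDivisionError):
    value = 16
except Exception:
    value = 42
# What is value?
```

Step-by-step execution trace:
1. `num = 1 // 0` raises ZeroDivisionError.
2. `except (AttributeError, ZeroDivisionError)` matches (ZeroDivisionError is in the tuple) → value = 16.
3. `except Exception` is not reached.
Result: 16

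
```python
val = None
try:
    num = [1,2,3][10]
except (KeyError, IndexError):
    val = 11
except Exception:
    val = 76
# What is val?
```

Step-by-step execution trace:
1. `num = [1,2,3][10]` raises IndexError.
2. `except (KeyError, IndexError)` matches (IndexError is in the tuple) → val = 11.
3. `except Exception` is not reached.
Result: 11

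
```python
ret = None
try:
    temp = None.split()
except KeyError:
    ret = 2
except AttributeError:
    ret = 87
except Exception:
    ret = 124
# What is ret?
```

Step-by-step execution trace:
1. `temp = None.split()` raises AttributeError.
2. `except KeyError` does not match AttributeError; skipped.
3. `except AttributeError` matches → ret = 87.
4. Remaining except clauses are skipped.
Result: 87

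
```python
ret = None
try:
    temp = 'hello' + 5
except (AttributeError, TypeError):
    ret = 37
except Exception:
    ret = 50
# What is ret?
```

Step-by-step execution trace:
1. `temp = 'hello' + 5` raises TypeError.
2. `except (AttributeError, TypeError)` matches (TypeError is in the tuple) → ret = 37.
3. `except Exception` is not reached.
Result: 37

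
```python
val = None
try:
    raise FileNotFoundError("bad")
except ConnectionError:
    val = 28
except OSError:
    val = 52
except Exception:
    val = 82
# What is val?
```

Step-by-step execution trace:
1. `raise FileNotFoundError(...)` raises FileNotFoundError.
2. `except ConnectionError` does not match (FileNotFoundError is not a subclass of ConnectionError); skipped.
3. `except OSError` matches (FileNotFoundError is a subclass of OSError) → val = 52.
4. `except Exception` is not reached.
Result: 52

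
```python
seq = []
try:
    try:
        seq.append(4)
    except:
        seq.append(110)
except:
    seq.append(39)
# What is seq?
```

Step-by-step execution trace:
1. Inner try: `seq.append(4)` → seq = [4]. No exception raised.
2. Inner `except` is skipped.
3. Inner try completes normally; outer `except` is skipped.
Result: [4]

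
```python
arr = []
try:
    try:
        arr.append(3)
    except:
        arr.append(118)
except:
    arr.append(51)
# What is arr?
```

Step-by-step execution trace:
1. Inner try: `arr.append(3)` → arr = [3]. No exception raised.
2. Inner `except` is skipped.
3. Inner try completes normally; outer `except` is skipped.
Result: [3]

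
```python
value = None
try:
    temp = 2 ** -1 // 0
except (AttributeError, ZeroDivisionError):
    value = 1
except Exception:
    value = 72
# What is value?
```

Step-by-step execution trace:
1. `temp = 2 ** -1 // 0` raises ZeroDivisionError.
2. `except (AttributeError, ZeroDivisionError)` matches (ZeroDivisionError is in the tuple) → value = 1.
3. `except Exception` is not reached.
Result: 1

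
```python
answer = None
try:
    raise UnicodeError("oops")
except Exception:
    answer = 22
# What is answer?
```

Step-by-step execution trace:
1. `raise UnicodeError(...)` raises UnicodeError.
2. `except Exception` matches (UnicodeError is a subclass of Exception) → answer = 22.
Result: 22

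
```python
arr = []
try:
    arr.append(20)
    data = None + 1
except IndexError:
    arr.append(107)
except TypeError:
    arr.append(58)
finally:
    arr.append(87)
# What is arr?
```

Step-by-step execution trace:
1. try: `arr.append(20)` → arr = [20].
2. `data = None + 1` raises TypeError.
3. `except IndexError` does not match TypeError; skipped.
4. `except TypeError` matches → `arr.append(58)` → arr = [20, 58].
5. finally always runs: `arr.append(87)` → arr = [20, 58, 87].
Result: [20, 58, 87]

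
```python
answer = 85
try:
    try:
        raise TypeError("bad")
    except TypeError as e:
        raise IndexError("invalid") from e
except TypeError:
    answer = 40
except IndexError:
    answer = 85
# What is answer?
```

Step-by-step execution trace:
1. Inner try raises TypeError; inner `except TypeError as e` catches it.
2. `raise IndexError(...) from e` raises IndexError (TypeError is attached as __cause__, but only IndexError is active).
3. Outer `except TypeError` does not match IndexError; skipped.
4. Outer `except IndexError` matches → answer = 85.
Result: 85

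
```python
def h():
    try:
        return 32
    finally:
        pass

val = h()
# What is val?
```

Step-by-step execution trace:
1. `h()` enters try: `return 32` sets pending return value 32.
2. Before returning, `finally: pass` runs (no effect).
3. h() returns 32 → val = 32.
Result: 32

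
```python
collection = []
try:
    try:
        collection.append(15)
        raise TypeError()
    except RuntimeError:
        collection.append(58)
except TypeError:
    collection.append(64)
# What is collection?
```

Step-by-step execution trace:
1. Inner try: `collection.append(15)` → collection = [15].
2. `raise TypeError()` raises TypeError.
3. Inner `except RuntimeError` does not match TypeError; exception propagates to outer try.
4. Outer `except TypeError` matches → `collection.append(64)` → collection = [15, 64].
Result: [15, 64]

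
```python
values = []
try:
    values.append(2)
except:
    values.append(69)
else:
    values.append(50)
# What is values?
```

Step-by-step execution trace:
1. try: `values.append(2)` → values = [2]. No exception raised.
2. `except` is skipped.
3. `else` runs (try completed without exception): `values.append(50)` → values = [2, 50].
Result: [2, 50]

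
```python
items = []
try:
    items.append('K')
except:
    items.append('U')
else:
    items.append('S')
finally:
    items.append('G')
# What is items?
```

Step-by-step execution trace:
1. try: `items.append('K')` → items = ['K']. No exception raised.
2. `except` is skipped.
3. `else` runs: `items.append('S')` → items = ['K', 'S'].
4. `finally` always runs: `items.append('G')` → items = ['K', 'S', 'G'].
Result: ['K', 'S', 'G']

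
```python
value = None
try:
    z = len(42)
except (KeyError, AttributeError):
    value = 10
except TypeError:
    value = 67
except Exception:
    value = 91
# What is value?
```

Step-by-step execution trace:
1. `z = len(42)` raises TypeError.
2. `except (KeyError, AttributeError)` does not match TypeError; skipped.
3. `except TypeError` matches (exact type match) → value = 67.
4. `except Exception` is not reached.
Result: 67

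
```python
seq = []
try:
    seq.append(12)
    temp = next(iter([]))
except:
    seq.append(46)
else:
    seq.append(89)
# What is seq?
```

Step-by-step execution trace:
1. try: `seq.append(12)` → seq = [12].
2. `temp = next(iter([]))` raises StopIteration.
3. bare `except` matches → `seq.append(46)` → seq = [12, 46].
4. `else` is skipped (an exception was raised).
Result: [12, 46]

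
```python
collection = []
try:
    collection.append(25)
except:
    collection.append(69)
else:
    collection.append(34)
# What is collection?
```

Step-by-step execution trace:
1. try: `collection.append(25)` → collection = [25]. No exception raised.
2. `except` is skipped.
3. `else` runs (try completed without exception): `collection.append(34)` → collection = [25, 34].
Result: [25, 34]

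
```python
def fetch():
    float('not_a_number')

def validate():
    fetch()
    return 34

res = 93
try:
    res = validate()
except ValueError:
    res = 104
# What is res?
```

Step-by-step execution trace:
1. res starts at 93.
2. try: `validate()` calls `fetch()`.
3. `fetch()` evaluates `float('not_a_number')`, which raises ValueError; it propagates through validate (uncaught).
4. `return 34` in validate is not reached; the assignment to res does not complete.
5. `except ValueError` matches → res = 104.
Result: 104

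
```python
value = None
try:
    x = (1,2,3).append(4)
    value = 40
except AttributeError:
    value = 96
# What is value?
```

Step-by-step execution trace:
1. `x = (1,2,3).append(4)` raises AttributeError.
2. `value = 40` is not reached.
3. `except AttributeError` matches → value = 96.
Result: 96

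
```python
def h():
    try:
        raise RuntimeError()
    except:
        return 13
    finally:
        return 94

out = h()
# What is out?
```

Step-by-step execution trace:
1. `h()` enters try: `raise RuntimeError()` raises RuntimeError.
2. bare `except` matches → `return 13` sets pending return value 13.
3. Before returning, `finally: return 94` runs and overrides the pending return.
4. h() returns 94 → out = 94.
Result: 94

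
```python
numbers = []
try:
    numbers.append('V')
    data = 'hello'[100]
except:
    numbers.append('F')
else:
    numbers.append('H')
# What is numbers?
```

Step-by-step execution trace:
1. try: `numbers.append('V')` → numbers = ['V'].
2. `data = 'hello'[100]` raises IndexError.
3. bare `except` matches → `numbers.append('F')` → numbers = ['V', 'F'].
4. `else` is skipped (an exception was raised).
Result: ['V', 'F']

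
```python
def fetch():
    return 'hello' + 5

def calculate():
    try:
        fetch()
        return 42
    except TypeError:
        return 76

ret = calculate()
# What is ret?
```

Step-by-step execution trace:
1. `calculate()` calls `fetch()`.
2. `fetch()` evaluates `'hello' + 5`, which raises TypeError; it propagates to the caller.
3. `return 42` is not reached.
4. `except TypeError` in calculate matches → returns 76.
5. ret = 76.
Result: 76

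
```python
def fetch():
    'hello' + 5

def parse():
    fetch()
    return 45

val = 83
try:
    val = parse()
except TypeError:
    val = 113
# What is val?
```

Step-by-step execution trace:
1. val starts at 83.
2. try: `parse()` calls `fetch()`.
3. `fetch()` evaluates `'hello' + 5`, which raises TypeError; it propagates through parse (uncaught).
4. `return 45` in parse is not reached; the assignment to val does not complete.
5. `except TypeError` matches → val = 113.
Result: 113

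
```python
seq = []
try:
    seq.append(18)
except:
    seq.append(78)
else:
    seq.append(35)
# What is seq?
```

Step-by-step execution trace:
1. try: `seq.append(18)` → seq = [18]. No exception raised.
2. `except` is skipped.
3. `else` runs (try completed without exception): `seq.append(35)` → seq = [18, 35].
Result: [18, 35]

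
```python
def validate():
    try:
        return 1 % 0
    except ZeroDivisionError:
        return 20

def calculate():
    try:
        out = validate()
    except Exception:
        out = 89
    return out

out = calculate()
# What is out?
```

Step-by-step execution trace:
1. `calculate()` calls `validate()`.
2. In validate: `1 % 0` raises ZeroDivisionError; `except ZeroDivisionError` catches it → returns 20.
3. In calculate: `out = validate()` → out = 20. No exception reaches calculate.
4. `except Exception` is skipped; calculate returns 20.
5. out = 20.
Result: 20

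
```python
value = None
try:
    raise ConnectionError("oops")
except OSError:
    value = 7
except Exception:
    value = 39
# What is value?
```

Step-by-step execution trace:
1. `raise ConnectionError(...)` raises ConnectionError.
2. `except OSError` matches (ConnectionError is a subclass of OSError) → value = 7.
3. `except Exception` is not reached.
Result: 7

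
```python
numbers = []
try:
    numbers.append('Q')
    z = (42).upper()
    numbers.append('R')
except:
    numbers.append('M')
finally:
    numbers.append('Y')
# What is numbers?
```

Step-by-step execution trace:
1. try: `numbers.append('Q')` → numbers = ['Q'].
2. `z = (42).upper()` raises AttributeError; `numbers.append('R')` is not reached.
3. bare `except` matches → `numbers.append('M')` → numbers = ['Q', 'M'].
4. finally always runs: `numbers.append('Y')` → numbers = ['Q', 'M', 'Y'].
Result: ['Q', 'M', 'Y']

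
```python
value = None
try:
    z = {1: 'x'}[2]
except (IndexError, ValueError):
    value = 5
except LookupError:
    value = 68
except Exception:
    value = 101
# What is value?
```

Step-by-step execution trace:
1. `z = {1: 'x'}[2]` raises KeyError.
2. `except (IndexError, ValueError)` does not match KeyError; skipped.
3. `except LookupError` matches (KeyError is a subclass of LookupError) → value = 68.
4. `except Exception` is not reached.
Result: 68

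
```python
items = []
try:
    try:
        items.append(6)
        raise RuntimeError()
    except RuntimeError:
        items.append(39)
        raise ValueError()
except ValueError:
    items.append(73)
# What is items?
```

Step-by-step execution trace:
1. Inner try: `items.append(6)` → items = [6].
2. `raise RuntimeError()` raises RuntimeError.
3. Inner `except RuntimeError` matches → `items.append(39)` → items = [6, 39].
4. `raise ValueError()` raises ValueError; propagates to outer try.
5. Outer `except ValueError` matches → `items.append(73)` → items = [6, 39, 73].
Result: [6, 39, 73]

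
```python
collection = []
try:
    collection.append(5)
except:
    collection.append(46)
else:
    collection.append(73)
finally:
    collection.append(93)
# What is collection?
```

Step-by-step execution trace:
1. try: `collection.append(5)` → collection = [5]. No exception raised.
2. `except` is skipped.
3. `else` runs: `collection.append(73)` → collection = [5, 73].
4. `finally` always runs: `collection.append(93)` → collection = [5, 73, 93].
Result: [5, 73, 93]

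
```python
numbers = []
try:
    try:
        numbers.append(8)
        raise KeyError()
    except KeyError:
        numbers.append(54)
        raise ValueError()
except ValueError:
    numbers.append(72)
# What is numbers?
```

Step-by-step execution trace:
1. Inner try: `numbers.append(8)` → numbers = [8].
2. `raise KeyError()` raises KeyError.
3. Inner `except KeyError` matches → `numbers.append(54)` → numbers = [8, 54].
4. `raise ValueError()` raises ValueError; propagates to outer try.
5. Outer `except ValueError` matches → `numbers.append(72)` → numbers = [8, 54, 72].
Result: [8, 54, 72]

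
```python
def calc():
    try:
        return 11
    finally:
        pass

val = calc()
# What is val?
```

Step-by-step execution trace:
1. `calc()` enters try: `return 11` sets pending return value 11.
2. Before returning, `finally: pass` runs (no effect).
3. calc() returns 11 → val = 11.
Result: 11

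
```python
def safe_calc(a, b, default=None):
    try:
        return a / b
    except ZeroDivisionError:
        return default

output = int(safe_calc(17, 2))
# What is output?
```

Step-by-step execution trace:
1. `safe_calc(17, 2)` enters try: `return 17 / 2` → returns 8.5. No exception raised.
2. `except ZeroDivisionError` is skipped.
3. `int(8.5)` → 8 → output = 8.
Result: 8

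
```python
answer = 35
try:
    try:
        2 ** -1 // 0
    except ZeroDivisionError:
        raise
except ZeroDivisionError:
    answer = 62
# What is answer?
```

Step-by-step execution trace:
1. Inner try: `2 ** -1 // 0` raises ZeroDivisionError.
2. Inner `except ZeroDivisionError` matches; bare `raise` re-raises the same ZeroDivisionError.
3. Outer `except ZeroDivisionError` matches → answer = 62.
Result: 62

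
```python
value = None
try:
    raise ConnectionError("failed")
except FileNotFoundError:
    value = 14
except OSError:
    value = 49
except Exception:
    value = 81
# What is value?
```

Step-by-step execution trace:
1. `raise ConnectionError(...)` raises ConnectionError.
2. `except FileNotFoundError` does not match (ConnectionError is not a subclass of FileNotFoundError); skipped.
3. `except OSError` matches (ConnectionError is a subclass of OSError) → value = 49.
4. `except Exception` is not reached.
Result: 49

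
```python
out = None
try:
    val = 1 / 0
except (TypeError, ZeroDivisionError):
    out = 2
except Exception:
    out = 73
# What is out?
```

Step-by-step execution trace:
1. `val = 1 / 0` raises ZeroDivisionError.
2. `except (TypeError, ZeroDivisionError)` matches (ZeroDivisionError is in the tuple) → out = 2.
3. `except Exception` is not reached.
Result: 2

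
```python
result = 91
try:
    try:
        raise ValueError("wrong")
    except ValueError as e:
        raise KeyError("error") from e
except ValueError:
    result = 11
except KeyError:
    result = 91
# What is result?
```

Step-by-step execution trace:
1. Inner try raises ValueError; inner `except ValueError as e` catches it.
2. `raise KeyError(...) from e` raises KeyError (ValueError is attached as __cause__, but only KeyError is active).
3. Outer `except ValueError` does not match KeyError; skipped.
4. Outer `except KeyError` matches → result = 91.
Result: 91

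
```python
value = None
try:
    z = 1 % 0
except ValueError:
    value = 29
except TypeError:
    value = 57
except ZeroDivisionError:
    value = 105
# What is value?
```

Step-by-step execution trace:
1. `z = 1 % 0` raises ZeroDivisionError.
2. `except ValueError` does not match ZeroDivisionError; skipped.
3. `except TypeError` does not match ZeroDivisionError; skipped.
4. `except ZeroDivisionError` matches → value = 105.
Result: 105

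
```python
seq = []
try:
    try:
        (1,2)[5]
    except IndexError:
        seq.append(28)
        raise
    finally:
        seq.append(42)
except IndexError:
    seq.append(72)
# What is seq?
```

Step-by-step execution trace:
1. Inner try: `(1,2)[5]` raises IndexError.
2. Inner `except IndexError` matches → `seq.append(28)` → seq = [28].
3. bare `raise` re-raises IndexError.
4. Inner `finally` runs during unwinding: `seq.append(42)` → seq = [28, 42].
5. Outer `except IndexError` matches → `seq.append(72)` → seq = [28, 42, 72].
Result: [28, 42, 72]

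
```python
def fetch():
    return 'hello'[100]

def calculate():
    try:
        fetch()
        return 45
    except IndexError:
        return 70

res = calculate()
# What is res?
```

Step-by-step execution trace:
1. `calculate()` calls `fetch()`.
2. `fetch()` evaluates `'hello'[100]`, which raises IndexError; it propagates to the caller.
3. `return 45` is not reached.
4. `except IndexError` in calculate matches → returns 70.
5. res = 70.
Result: 70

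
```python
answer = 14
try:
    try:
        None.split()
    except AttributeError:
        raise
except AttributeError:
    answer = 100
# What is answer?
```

Step-by-step execution trace:
1. Inner try: `None.split()` raises AttributeError.
2. Inner `except AttributeError` matches; bare `raise` re-raises the same AttributeError.
3. Outer `except AttributeError` matches → answer = 100.
Result: 100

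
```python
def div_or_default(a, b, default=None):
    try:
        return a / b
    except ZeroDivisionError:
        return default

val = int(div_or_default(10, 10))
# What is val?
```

Step-by-step execution trace:
1. `div_or_default(10, 10)` enters try: `return 10 / 10` → returns 1.0. No exception raised.
2. `except ZeroDivisionError` is skipped.
3. `int(1.0)` → 1 → val = 1.
Result: 1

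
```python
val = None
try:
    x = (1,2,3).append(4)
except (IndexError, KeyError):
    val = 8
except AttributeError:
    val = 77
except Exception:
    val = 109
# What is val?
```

Step-by-step execution trace:
1. `x = (1,2,3).append(4)` raises AttributeError.
2. `except (IndexError, KeyError)` does not match AttributeError; skipped.
3. `except AttributeError` matches (exact type match) → val = 77.
4. `except Exception` is not reached.
Result: 77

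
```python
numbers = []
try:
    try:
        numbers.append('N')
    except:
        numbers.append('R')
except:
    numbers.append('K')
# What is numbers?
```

Step-by-step execution trace:
1. Inner try: `numbers.append('N')` → numbers = ['N']. No exception raised.
2. Inner `except` is skipped.
3. Inner try completes normally; outer `except` is skipped.
Result: ['N']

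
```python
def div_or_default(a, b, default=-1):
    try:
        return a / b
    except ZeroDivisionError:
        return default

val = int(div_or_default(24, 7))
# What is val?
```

Step-by-step execution trace:
1. `div_or_default(24, 7)` enters try: `return 24 / 7` → returns 3.4285714285714284. No exception raised.
2. `except ZeroDivisionError` is skipped.
3. `int(3.4285714285714284)` → 3 → val = 3.
Result: 3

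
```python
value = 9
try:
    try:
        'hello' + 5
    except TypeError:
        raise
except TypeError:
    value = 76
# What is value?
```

Step-by-step execution trace:
1. Inner try: `'hello' + 5` raises TypeError.
2. Inner `except TypeError` matches; bare `raise` re-raises the same TypeError.
3. Outer `except TypeError` matches → value = 76.
Result: 76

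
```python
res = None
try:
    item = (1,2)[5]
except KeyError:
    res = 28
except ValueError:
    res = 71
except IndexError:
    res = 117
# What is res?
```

Step-by-step execution trace:
1. `item = (1,2)[5]` raises IndexError.
2. `except KeyError` does not match IndexError; skipped.
3. `except ValueError` does not match IndexError; skipped.
4. `except IndexError` matches → res = 117.
Result: 117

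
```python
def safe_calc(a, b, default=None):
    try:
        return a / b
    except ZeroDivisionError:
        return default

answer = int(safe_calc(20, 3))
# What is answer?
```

Step-by-step execution trace:
1. `safe_calc(20, 3)` enters try: `return 20 / 3` → returns 6.666666666666667. No exception raised.
2. `except ZeroDivisionError` is skipped.
3. `int(6.666666666666667)` → 6 → answer = 6.
Result: 6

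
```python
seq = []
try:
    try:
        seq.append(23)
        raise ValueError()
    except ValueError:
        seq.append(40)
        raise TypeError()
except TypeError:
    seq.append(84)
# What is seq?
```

Step-by-step execution trace:
1. Inner try: `seq.append(23)` → seq = [23].
2. `raise ValueError()` raises ValueError.
3. Inner `except ValueError` matches → `seq.append(40)` → seq = [23, 40].
4. `raise TypeError()` raises TypeError; propagates to outer try.
5. Outer `except TypeError` matches → `seq.append(84)` → seq = [23, 40, 84].
Result: [23, 40, 84]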